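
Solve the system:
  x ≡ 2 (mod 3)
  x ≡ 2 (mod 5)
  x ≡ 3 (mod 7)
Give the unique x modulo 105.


Moduli 3, 5, 7 are pairwise coprime; by CRT there is a unique solution modulo M = 3 · 5 · 7 = 105.
Solve pairwise, accumulating the modulus:
  Start with x ≡ 2 (mod 3).
  Combine with x ≡ 2 (mod 5): since gcd(3, 5) = 1, we get a unique residue mod 15.
    Write x = 2 + 3·t and substitute into x ≡ 2 (mod 5): 3·t ≡ 2 − 2 = 0 (mod 5).
    The inverse of 3 mod 5 is 2 (since 3·2 = 6 = 1·5 + 1), so t ≡ 2·0 = 0 ≡ 0 (mod 5).
    Then x = 2 + 3·0 = 2, valid modulo lcm(3, 5) = 15: x ≡ 2 (mod 15).
  Combine with x ≡ 3 (mod 7): since gcd(15, 7) = 1, we get a unique residue mod 105.
    Write x = 2 + 15·t and substitute into x ≡ 3 (mod 7): 15·t ≡ 3 − 2 = 1 (mod 7).
    Reduce coefficients mod 7: 1·t ≡ 1 (mod 7).
    So t ≡ 1 (mod 7).
    Then x = 2 + 15·1 = 17, valid modulo lcm(15, 7) = 105: x ≡ 17 (mod 105).
Verify: 17 mod 3 = 2 ✓, 17 mod 5 = 2 ✓, 17 mod 7 = 3 ✓.

x ≡ 17 (mod 105).


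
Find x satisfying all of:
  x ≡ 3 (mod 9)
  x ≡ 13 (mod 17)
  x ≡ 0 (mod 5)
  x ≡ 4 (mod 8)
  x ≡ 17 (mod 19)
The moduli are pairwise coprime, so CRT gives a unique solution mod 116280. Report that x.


Product of moduli M = 9 · 17 · 5 · 8 · 19 = 116280.
Merge one congruence at a time:
  Start: x ≡ 3 (mod 9).
  Combine with x ≡ 13 (mod 17); new modulus lcm = 153.
    Write x = 3 + 9·t and substitute into x ≡ 13 (mod 17): 9·t ≡ 13 − 3 = 10 (mod 17).
    The inverse of 9 mod 17 is 2 (since 9·2 = 18 = 1·17 + 1), so t ≡ 2·10 = 20 ≡ 3 (mod 17).
    Then x = 3 + 9·3 = 30, valid modulo lcm(9, 17) = 153: x ≡ 30 (mod 153).
  Combine with x ≡ 0 (mod 5); new modulus lcm = 765.
    Write x = 30 + 153·t and substitute into x ≡ 0 (mod 5): 153·t ≡ 0 − 30 = -30 (mod 5).
    Reduce coefficients mod 5: 3·t ≡ 0 (mod 5).
    The inverse of 3 mod 5 is 2 (since 3·2 = 6 = 1·5 + 1), so t ≡ 2·0 = 0 ≡ 0 (mod 5).
    Then x = 30 + 153·0 = 30, valid modulo lcm(153, 5) = 765: x ≡ 30 (mod 765).
  Combine with x ≡ 4 (mod 8); new modulus lcm = 6120.
    Write x = 30 + 765·t and substitute into x ≡ 4 (mod 8): 765·t ≡ 4 − 30 = -26 (mod 8).
    Reduce coefficients mod 8: 5·t ≡ 6 (mod 8).
    The inverse of 5 mod 8 is 5 (since 5·5 = 25 = 3·8 + 1), so t ≡ 5·6 = 30 ≡ 6 (mod 8).
    Then x = 30 + 765·6 = 4620, valid modulo lcm(765, 8) = 6120: x ≡ 4620 (mod 6120).
  Combine with x ≡ 17 (mod 19); new modulus lcm = 116280.
    Write x = 4620 + 6120·t and substitute into x ≡ 17 (mod 19): 6120·t ≡ 17 − 4620 = -4603 (mod 19).
    Reduce coefficients mod 19: 2·t ≡ 14 (mod 19).
    The inverse of 2 mod 19 is 10 (since 2·10 = 20 = 1·19 + 1), so t ≡ 10·14 = 140 ≡ 7 (mod 19).
    Then x = 4620 + 6120·7 = 47460, valid modulo lcm(6120, 19) = 116280: x ≡ 47460 (mod 116280).
Verify against each original: 47460 mod 9 = 3, 47460 mod 17 = 13, 47460 mod 5 = 0, 47460 mod 8 = 4, 47460 mod 19 = 17.

x ≡ 47460 (mod 116280).


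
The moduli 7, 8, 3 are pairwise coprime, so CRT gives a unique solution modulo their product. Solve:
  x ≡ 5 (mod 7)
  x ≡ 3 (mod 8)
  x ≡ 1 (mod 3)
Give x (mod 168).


Moduli 7, 8, 3 are pairwise coprime; by CRT there is a unique solution modulo M = 7 · 8 · 3 = 168.
Solve pairwise, accumulating the modulus:
  Start with x ≡ 5 (mod 7).
  Combine with x ≡ 3 (mod 8): since gcd(7, 8) = 1, we get a unique residue mod 56.
    Write x = 5 + 7·t and substitute into x ≡ 3 (mod 8): 7·t ≡ 3 − 5 = -2 (mod 8).
    Reduce coefficients mod 8: 7·t ≡ 6 (mod 8).
    The inverse of 7 mod 8 is 7 (since 7·7 = 49 = 6·8 + 1), so t ≡ 7·6 = 42 ≡ 2 (mod 8).
    Then x = 5 + 7·2 = 19, valid modulo lcm(7, 8) = 56: x ≡ 19 (mod 56).
  Combine with x ≡ 1 (mod 3): since gcd(56, 3) = 1, we get a unique residue mod 168.
    Write x = 19 + 56·t and substitute into x ≡ 1 (mod 3): 56·t ≡ 1 − 19 = -18 (mod 3).
    Reduce coefficients mod 3: 2·t ≡ 0 (mod 3).
    The inverse of 2 mod 3 is 2 (since 2·2 = 4 = 1·3 + 1), so t ≡ 2·0 = 0 ≡ 0 (mod 3).
    Then x = 19 + 56·0 = 19, valid modulo lcm(56, 3) = 168: x ≡ 19 (mod 168).
Verify: 19 mod 7 = 5 ✓, 19 mod 8 = 3 ✓, 19 mod 3 = 1 ✓.

x ≡ 19 (mod 168).


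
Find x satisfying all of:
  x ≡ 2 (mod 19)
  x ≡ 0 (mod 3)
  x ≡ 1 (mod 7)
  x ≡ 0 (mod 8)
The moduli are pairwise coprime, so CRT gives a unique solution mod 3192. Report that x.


Product of moduli M = 19 · 3 · 7 · 8 = 3192.
Merge one congruence at a time:
  Start: x ≡ 2 (mod 19).
  Combine with x ≡ 0 (mod 3); new modulus lcm = 57.
    Write x = 2 + 19·t and substitute into x ≡ 0 (mod 3): 19·t ≡ 0 − 2 = -2 (mod 3).
    Reduce coefficients mod 3: 1·t ≡ 1 (mod 3).
    So t ≡ 1 (mod 3).
    Then x = 2 + 19·1 = 21, valid modulo lcm(19, 3) = 57: x ≡ 21 (mod 57).
  Combine with x ≡ 1 (mod 7); new modulus lcm = 399.
    Write x = 21 + 57·t and substitute into x ≡ 1 (mod 7): 57·t ≡ 1 − 21 = -20 (mod 7).
    Reduce coefficients mod 7: 1·t ≡ 1 (mod 7).
    So t ≡ 1 (mod 7).
    Then x = 21 + 57·1 = 78, valid modulo lcm(57, 7) = 399: x ≡ 78 (mod 399).
  Combine with x ≡ 0 (mod 8); new modulus lcm = 3192.
    Write x = 78 + 399·t and substitute into x ≡ 0 (mod 8): 399·t ≡ 0 − 78 = -78 (mod 8).
    Reduce coefficients mod 8: 7·t ≡ 2 (mod 8).
    The inverse of 7 mod 8 is 7 (since 7·7 = 49 = 6·8 + 1), so t ≡ 7·2 = 14 ≡ 6 (mod 8).
    Then x = 78 + 399·6 = 2472, valid modulo lcm(399, 8) = 3192: x ≡ 2472 (mod 3192).
Verify against each original: 2472 mod 19 = 2, 2472 mod 3 = 0, 2472 mod 7 = 1, 2472 mod 8 = 0.

x ≡ 2472 (mod 3192).


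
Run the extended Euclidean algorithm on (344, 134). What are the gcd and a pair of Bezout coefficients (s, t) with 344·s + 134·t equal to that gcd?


Euclidean algorithm on (344, 134) — divide until remainder is 0:
  344 = 2 · 134 + 76
  134 = 1 · 76 + 58
  76 = 1 · 58 + 18
  58 = 3 · 18 + 4
  18 = 4 · 4 + 2
  4 = 2 · 2 + 0
gcd(344, 134) = 2.
Track Bezout coefficients alongside the remainders: start with r₀ = 344 = a·1 + b·0 (s = 1, t = 0) and r₁ = 134 = a·0 + b·1 (s = 0, t = 1); each new remainder r_{k+1} = r_{k-1} − q_k·r_k inherits s_{k+1} = s_{k-1} − q_k·s_k, t_{k+1} = t_{k-1} − q_k·t_k, so r_k = a·s_k + b·t_k at every step:
  q = 2: r = 76, s = 1 − 2·0 = 1, t = 0 − 2·1 = -2  (check: 344·1 + 134·(-2) = 76)
  q = 1: r = 58, s = 0 − 1·1 = -1, t = 1 − 1·(-2) = 3  (check: 344·(-1) + 134·3 = 58)
  q = 1: r = 18, s = 1 − 1·(-1) = 2, t = -2 − 1·3 = -5  (check: 344·2 + 134·(-5) = 18)
  q = 3: r = 4, s = -1 − 3·2 = -7, t = 3 − 3·(-5) = 18  (check: 344·(-7) + 134·18 = 4)
  q = 4: r = 2, s = 2 − 4·(-7) = 30, t = -5 − 4·18 = -77  (check: 344·30 + 134·(-77) = 2)
The row with r = 2 (the gcd) gives the Bezout coefficients s = 30, t = -77.
Result: 344 · (30) + 134 · (-77) = 2.

gcd(344, 134) = 2; s = 30, t = -77 (check: 344·30 + 134·(-77) = 2).


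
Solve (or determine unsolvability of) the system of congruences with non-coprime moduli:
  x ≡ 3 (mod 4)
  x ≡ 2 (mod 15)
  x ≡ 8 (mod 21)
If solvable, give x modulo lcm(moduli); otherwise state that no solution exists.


Moduli 4, 15, 21 are not pairwise coprime, so CRT works modulo lcm(m_i) when all pairwise compatibility conditions hold.
Pairwise compatibility: gcd(m_i, m_j) must divide a_i - a_j for every pair.
Merge one congruence at a time:
  Start: x ≡ 3 (mod 4).
  Combine with x ≡ 2 (mod 15): gcd(4, 15) = 1; 2 - 3 = -1, which IS divisible by 1, so compatible.
    Write x = 3 + 4·t and substitute into x ≡ 2 (mod 15): 4·t ≡ 2 − 3 = -1 (mod 15).
    Reduce coefficients mod 15: 4·t ≡ 14 (mod 15).
    The inverse of 4 mod 15 is 4 (since 4·4 = 16 = 1·15 + 1), so t ≡ 4·14 = 56 ≡ 11 (mod 15).
    Then x = 3 + 4·11 = 47, valid modulo lcm(4, 15) = 60: x ≡ 47 (mod 60).
  Combine with x ≡ 8 (mod 21): gcd(60, 21) = 3; 8 - 47 = -39, which IS divisible by 3, so compatible.
    Write x = 47 + 60·t and substitute into x ≡ 8 (mod 21): 60·t ≡ 8 − 47 = -39 (mod 21).
    Divide the congruence (and modulus) by g = 3: 20·t ≡ -13 (mod 7).
    Reduce coefficients mod 7: 6·t ≡ 1 (mod 7).
    The inverse of 6 mod 7 is 6 (since 6·6 = 36 = 5·7 + 1), so t ≡ 6·1 = 6 ≡ 6 (mod 7).
    Then x = 47 + 60·6 = 407, valid modulo lcm(60, 21) = 420: x ≡ 407 (mod 420).
Verify: 407 mod 4 = 3, 407 mod 15 = 2, 407 mod 21 = 8.

x ≡ 407 (mod 420).


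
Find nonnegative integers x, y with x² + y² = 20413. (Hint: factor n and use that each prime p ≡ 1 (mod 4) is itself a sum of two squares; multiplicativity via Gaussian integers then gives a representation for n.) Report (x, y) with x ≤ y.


Step 1: Factor n = 20413 = 137 · 149.
Step 2: Check the mod-4 condition on each prime factor: 137 ≡ 1 (mod 4), exponent 1; 149 ≡ 1 (mod 4), exponent 1.
All primes ≡ 3 (mod 4) appear to even exponent (or don't appear), so by the two-squares theorem n IS expressible as a sum of two squares.
Step 3: Build a representation. Here n = 137 · 149 is a product of primes ≡ 1 (mod 4). Each prime p ≡ 1 (mod 4) is itself a sum of two squares; find a² by testing p − a² for a perfect square:
  137: 137 − 1² = 136, 137 − 2² = 133, 137 − 3² = 128, 137 − 4² = 121 = 11² ⇒ 137 = 4² + 11².
  149: 149 − 1² = 148, 149 − 2² = 145, 149 − 3² = 140, 149 − 4² = 133, 149 − 5² = 124, 149 − 6² = 113, 149 − 7² = 100 = 10² ⇒ 149 = 7² + 10².
  Combine using the Brahmagupta–Fibonacci identity (a² + b²)(c² + d²) = (ac − bd)² + (ad + bc)² = (ac + bd)² + (ad − bc)²:
  137 · 149 = 20413: from (4² + 11²)(7² + 10²), take (4·7 − 11·10, 4·10 + 11·7) = (28 − 110, 40 + 77) = (-82, 117); dropping signs (only squares matter) gives (82, 117); check 82² + 117² = 6724 + 13689 = 20413 ✓.
Step 4: Order so x ≤ y and verify: 82² + 117² = 6724 + 13689 = 20413 = n. ✓

n = 20413 = 82² + 117² (one valid representation with x ≤ y).


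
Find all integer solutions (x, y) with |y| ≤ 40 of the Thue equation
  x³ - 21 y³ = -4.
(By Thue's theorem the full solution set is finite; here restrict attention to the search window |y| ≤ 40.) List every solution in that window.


The equation is x³ - 21y³ = -4. For fixed y, x³ = 21·y³ − 4, so a solution requires the RHS to be a perfect cube.
Strategy: iterate y from -40 to 40, compute RHS = 21·y³ − 4, and check whether it is a (positive or negative) perfect cube.
Check small values of y:
  y = 0: RHS = -4 is not a perfect cube.
  y = 1: RHS = 17 is not a perfect cube.
  y = -1: RHS = -25 is not a perfect cube.
  y = 2: RHS = 164 is not a perfect cube.
  y = -2: RHS = -172 is not a perfect cube.
  y = 3: RHS = 563 is not a perfect cube.
  y = -3: RHS = -571 is not a perfect cube.
Continuing the search up to |y| = 40 finds no solutions either.
No (x, y) in the scanned range satisfies the equation.

No integer solutions with |y| ≤ 40.


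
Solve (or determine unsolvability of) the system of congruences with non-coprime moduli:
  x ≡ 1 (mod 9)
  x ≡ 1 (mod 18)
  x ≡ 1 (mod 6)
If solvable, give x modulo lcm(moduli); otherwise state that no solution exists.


Moduli 9, 18, 6 are not pairwise coprime, so CRT works modulo lcm(m_i) when all pairwise compatibility conditions hold.
Pairwise compatibility: gcd(m_i, m_j) must divide a_i - a_j for every pair.
Merge one congruence at a time:
  Start: x ≡ 1 (mod 9).
  Combine with x ≡ 1 (mod 18): gcd(9, 18) = 9; 1 - 1 = 0, which IS divisible by 9, so compatible.
    Write x = 1 + 9·t and substitute into x ≡ 1 (mod 18): 9·t ≡ 1 − 1 = 0 (mod 18).
    Divide the congruence (and modulus) by g = 9: 1·t ≡ 0 (mod 2).
    So t ≡ 0 (mod 2).
    Then x = 1 + 9·0 = 1, valid modulo lcm(9, 18) = 18: x ≡ 1 (mod 18).
  Combine with x ≡ 1 (mod 6): gcd(18, 6) = 6; 1 - 1 = 0, which IS divisible by 6, so compatible.
    Write x = 1 + 18·t and substitute into x ≡ 1 (mod 6): 18·t ≡ 1 − 1 = 0 (mod 6).
    Divide the congruence (and modulus) by g = 6: 3·t ≡ 0 (mod 1).
    Modulo 1 every t works; take t = 0.
    Then x = 1 + 18·0 = 1, valid modulo lcm(18, 6) = 18: x ≡ 1 (mod 18).
Verify: 1 mod 9 = 1, 1 mod 18 = 1, 1 mod 6 = 1.

x ≡ 1 (mod 18).


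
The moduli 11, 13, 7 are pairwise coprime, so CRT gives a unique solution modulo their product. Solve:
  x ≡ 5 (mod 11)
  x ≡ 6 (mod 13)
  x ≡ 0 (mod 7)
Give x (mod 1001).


Moduli 11, 13, 7 are pairwise coprime; by CRT there is a unique solution modulo M = 11 · 13 · 7 = 1001.
Solve pairwise, accumulating the modulus:
  Start with x ≡ 5 (mod 11).
  Combine with x ≡ 6 (mod 13): since gcd(11, 13) = 1, we get a unique residue mod 143.
    Write x = 5 + 11·t and substitute into x ≡ 6 (mod 13): 11·t ≡ 6 − 5 = 1 (mod 13).
    The inverse of 11 mod 13 is 6 (since 11·6 = 66 = 5·13 + 1), so t ≡ 6·1 = 6 ≡ 6 (mod 13).
    Then x = 5 + 11·6 = 71, valid modulo lcm(11, 13) = 143: x ≡ 71 (mod 143).
  Combine with x ≡ 0 (mod 7): since gcd(143, 7) = 1, we get a unique residue mod 1001.
    Write x = 71 + 143·t and substitute into x ≡ 0 (mod 7): 143·t ≡ 0 − 71 = -71 (mod 7).
    Reduce coefficients mod 7: 3·t ≡ 6 (mod 7).
    The inverse of 3 mod 7 is 5 (since 3·5 = 15 = 2·7 + 1), so t ≡ 5·6 = 30 ≡ 2 (mod 7).
    Then x = 71 + 143·2 = 357, valid modulo lcm(143, 7) = 1001: x ≡ 357 (mod 1001).
Verify: 357 mod 11 = 5 ✓, 357 mod 13 = 6 ✓, 357 mod 7 = 0 ✓.

x ≡ 357 (mod 1001).


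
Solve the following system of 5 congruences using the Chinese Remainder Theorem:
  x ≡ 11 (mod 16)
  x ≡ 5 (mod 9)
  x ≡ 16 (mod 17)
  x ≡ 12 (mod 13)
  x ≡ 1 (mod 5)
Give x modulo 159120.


Product of moduli M = 16 · 9 · 17 · 13 · 5 = 159120.
Merge one congruence at a time:
  Start: x ≡ 11 (mod 16).
  Combine with x ≡ 5 (mod 9); new modulus lcm = 144.
    Write x = 11 + 16·t and substitute into x ≡ 5 (mod 9): 16·t ≡ 5 − 11 = -6 (mod 9).
    Reduce coefficients mod 9: 7·t ≡ 3 (mod 9).
    The inverse of 7 mod 9 is 4 (since 7·4 = 28 = 3·9 + 1), so t ≡ 4·3 = 12 ≡ 3 (mod 9).
    Then x = 11 + 16·3 = 59, valid modulo lcm(16, 9) = 144: x ≡ 59 (mod 144).
  Combine with x ≡ 16 (mod 17); new modulus lcm = 2448.
    Write x = 59 + 144·t and substitute into x ≡ 16 (mod 17): 144·t ≡ 16 − 59 = -43 (mod 17).
    Reduce coefficients mod 17: 8·t ≡ 8 (mod 17).
    The inverse of 8 mod 17 is 15 (since 8·15 = 120 = 7·17 + 1), so t ≡ 15·8 = 120 ≡ 1 (mod 17).
    Then x = 59 + 144·1 = 203, valid modulo lcm(144, 17) = 2448: x ≡ 203 (mod 2448).
  Combine with x ≡ 12 (mod 13); new modulus lcm = 31824.
    Write x = 203 + 2448·t and substitute into x ≡ 12 (mod 13): 2448·t ≡ 12 − 203 = -191 (mod 13).
    Reduce coefficients mod 13: 4·t ≡ 4 (mod 13).
    The inverse of 4 mod 13 is 10 (since 4·10 = 40 = 3·13 + 1), so t ≡ 10·4 = 40 ≡ 1 (mod 13).
    Then x = 203 + 2448·1 = 2651, valid modulo lcm(2448, 13) = 31824: x ≡ 2651 (mod 31824).
  Combine with x ≡ 1 (mod 5); new modulus lcm = 159120.
    Write x = 2651 + 31824·t and substitute into x ≡ 1 (mod 5): 31824·t ≡ 1 − 2651 = -2650 (mod 5).
    Reduce coefficients mod 5: 4·t ≡ 0 (mod 5).
    The inverse of 4 mod 5 is 4 (since 4·4 = 16 = 3·5 + 1), so t ≡ 4·0 = 0 ≡ 0 (mod 5).
    Then x = 2651 + 31824·0 = 2651, valid modulo lcm(31824, 5) = 159120: x ≡ 2651 (mod 159120).
Verify against each original: 2651 mod 16 = 11, 2651 mod 9 = 5, 2651 mod 17 = 16, 2651 mod 13 = 12, 2651 mod 5 = 1.

x ≡ 2651 (mod 159120).


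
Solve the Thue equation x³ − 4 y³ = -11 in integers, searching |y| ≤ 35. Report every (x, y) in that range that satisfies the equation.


The equation is x³ - 4y³ = -11. For fixed y, x³ = 4·y³ − 11, so a solution requires the RHS to be a perfect cube.
Strategy: iterate y from -35 to 35, compute RHS = 4·y³ − 11, and check whether it is a (positive or negative) perfect cube.
Check small values of y:
  y = 0: RHS = -11 is not a perfect cube.
  y = 1: RHS = -7 is not a perfect cube.
  y = -1: RHS = -15 is not a perfect cube.
  y = 2: RHS = 21 is not a perfect cube.
  y = -2: RHS = -43 is not a perfect cube.
  y = 3: RHS = 97 is not a perfect cube.
  y = -3: RHS = -119 is not a perfect cube.
Continuing the search up to |y| = 35 finds no solutions either.
No (x, y) in the scanned range satisfies the equation.

No integer solutions with |y| ≤ 35.


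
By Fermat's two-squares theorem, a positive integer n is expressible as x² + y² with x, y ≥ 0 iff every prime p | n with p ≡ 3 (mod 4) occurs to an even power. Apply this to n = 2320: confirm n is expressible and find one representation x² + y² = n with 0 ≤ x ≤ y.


Step 1: Factor n = 2320 = 2^4 · 5 · 29.
Step 2: Check the mod-4 condition on each prime factor: 2 = 2 (special); 5 ≡ 1 (mod 4), exponent 1; 29 ≡ 1 (mod 4), exponent 1.
All primes ≡ 3 (mod 4) appear to even exponent (or don't appear), so by the two-squares theorem n IS expressible as a sum of two squares.
Step 3: Build a representation. Group n = k² · m with k = 4 and m = 5 · 29 = 145 (a product of primes ≡ 1 (mod 4)); a representation of m scales to one of n via (k·x)² + (k·y)² = k²(x² + y²). Each prime p ≡ 1 (mod 4) is itself a sum of two squares; find a² by testing p − a² for a perfect square:
  5: 5 − 1² = 4 = 2² ⇒ 5 = 1² + 2².
  29: 29 − 1² = 28, 29 − 2² = 25 = 5² ⇒ 29 = 2² + 5².
  Combine using the Brahmagupta–Fibonacci identity (a² + b²)(c² + d²) = (ac − bd)² + (ad + bc)² = (ac + bd)² + (ad − bc)²:
  5 · 29 = 145: from (1² + 2²)(2² + 5²), take (1·2 − 2·5, 1·5 + 2·2) = (2 − 10, 5 + 4) = (-8, 9); dropping signs (only squares matter) gives (8, 9); check 8² + 9² = 64 + 81 = 145 ✓.
  Scale by k = 4: (4·8, 4·9) = (32, 36).
Step 4: Order so x ≤ y and verify: 32² + 36² = 1024 + 1296 = 2320 = n. ✓

n = 2320 = 32² + 36² (one valid representation with x ≤ y).


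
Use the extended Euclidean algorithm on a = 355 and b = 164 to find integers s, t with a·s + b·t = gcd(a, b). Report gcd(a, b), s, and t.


Euclidean algorithm on (355, 164) — divide until remainder is 0:
  355 = 2 · 164 + 27
  164 = 6 · 27 + 2
  27 = 13 · 2 + 1
  2 = 2 · 1 + 0
gcd(355, 164) = 1.
Track Bezout coefficients alongside the remainders: start with r₀ = 355 = a·1 + b·0 (s = 1, t = 0) and r₁ = 164 = a·0 + b·1 (s = 0, t = 1); each new remainder r_{k+1} = r_{k-1} − q_k·r_k inherits s_{k+1} = s_{k-1} − q_k·s_k, t_{k+1} = t_{k-1} − q_k·t_k, so r_k = a·s_k + b·t_k at every step:
  q = 2: r = 27, s = 1 − 2·0 = 1, t = 0 − 2·1 = -2  (check: 355·1 + 164·(-2) = 27)
  q = 6: r = 2, s = 0 − 6·1 = -6, t = 1 − 6·(-2) = 13  (check: 355·(-6) + 164·13 = 2)
  q = 13: r = 1, s = 1 − 13·(-6) = 79, t = -2 − 13·13 = -171  (check: 355·79 + 164·(-171) = 1)
The row with r = 1 (the gcd) gives the Bezout coefficients s = 79, t = -171.
Result: 355 · (79) + 164 · (-171) = 1.

gcd(355, 164) = 1; s = 79, t = -171 (check: 355·79 + 164·(-171) = 1).


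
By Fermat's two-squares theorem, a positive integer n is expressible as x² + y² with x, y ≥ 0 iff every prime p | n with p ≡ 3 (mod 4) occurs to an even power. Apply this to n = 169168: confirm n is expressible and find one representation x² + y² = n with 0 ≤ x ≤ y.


Step 1: Factor n = 169168 = 2^4 · 97 · 109.
Step 2: Check the mod-4 condition on each prime factor: 2 = 2 (special); 97 ≡ 1 (mod 4), exponent 1; 109 ≡ 1 (mod 4), exponent 1.
All primes ≡ 3 (mod 4) appear to even exponent (or don't appear), so by the two-squares theorem n IS expressible as a sum of two squares.
Step 3: Build a representation. Group n = k² · m with k = 4 and m = 97 · 109 = 10573 (a product of primes ≡ 1 (mod 4)); a representation of m scales to one of n via (k·x)² + (k·y)² = k²(x² + y²). Each prime p ≡ 1 (mod 4) is itself a sum of two squares; find a² by testing p − a² for a perfect square:
  97: 97 − 1² = 96, 97 − 2² = 93, 97 − 3² = 88, 97 − 4² = 81 = 9² ⇒ 97 = 4² + 9².
  109: 109 − 1² = 108, 109 − 2² = 105, 109 − 3² = 100 = 10² ⇒ 109 = 3² + 10².
  Combine using the Brahmagupta–Fibonacci identity (a² + b²)(c² + d²) = (ac − bd)² + (ad + bc)² = (ac + bd)² + (ad − bc)²:
  97 · 109 = 10573: from (4² + 9²)(3² + 10²), take (4·3 − 9·10, 4·10 + 9·3) = (12 − 90, 40 + 27) = (-78, 67); dropping signs (only squares matter) gives (78, 67); check 78² + 67² = 6084 + 4489 = 10573 ✓.
  Scale by k = 4: (4·78, 4·67) = (312, 268).
Step 4: Order so x ≤ y and verify: 268² + 312² = 71824 + 97344 = 169168 = n. ✓

n = 169168 = 268² + 312² (one valid representation with x ≤ y).


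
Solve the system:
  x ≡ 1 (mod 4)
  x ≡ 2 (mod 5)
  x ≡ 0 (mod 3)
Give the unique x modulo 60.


Moduli 4, 5, 3 are pairwise coprime; by CRT there is a unique solution modulo M = 4 · 5 · 3 = 60.
Solve pairwise, accumulating the modulus:
  Start with x ≡ 1 (mod 4).
  Combine with x ≡ 2 (mod 5): since gcd(4, 5) = 1, we get a unique residue mod 20.
    Write x = 1 + 4·t and substitute into x ≡ 2 (mod 5): 4·t ≡ 2 − 1 = 1 (mod 5).
    The inverse of 4 mod 5 is 4 (since 4·4 = 16 = 3·5 + 1), so t ≡ 4·1 = 4 ≡ 4 (mod 5).
    Then x = 1 + 4·4 = 17, valid modulo lcm(4, 5) = 20: x ≡ 17 (mod 20).
  Combine with x ≡ 0 (mod 3): since gcd(20, 3) = 1, we get a unique residue mod 60.
    Write x = 17 + 20·t and substitute into x ≡ 0 (mod 3): 20·t ≡ 0 − 17 = -17 (mod 3).
    Reduce coefficients mod 3: 2·t ≡ 1 (mod 3).
    The inverse of 2 mod 3 is 2 (since 2·2 = 4 = 1·3 + 1), so t ≡ 2·1 = 2 ≡ 2 (mod 3).
    Then x = 17 + 20·2 = 57, valid modulo lcm(20, 3) = 60: x ≡ 57 (mod 60).
Verify: 57 mod 4 = 1 ✓, 57 mod 5 = 2 ✓, 57 mod 3 = 0 ✓.

x ≡ 57 (mod 60).


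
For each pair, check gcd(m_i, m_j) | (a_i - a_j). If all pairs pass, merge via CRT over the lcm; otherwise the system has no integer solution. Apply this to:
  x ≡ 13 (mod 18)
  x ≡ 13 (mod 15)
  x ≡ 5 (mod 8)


Moduli 18, 15, 8 are not pairwise coprime, so CRT works modulo lcm(m_i) when all pairwise compatibility conditions hold.
Pairwise compatibility: gcd(m_i, m_j) must divide a_i - a_j for every pair.
Merge one congruence at a time:
  Start: x ≡ 13 (mod 18).
  Combine with x ≡ 13 (mod 15): gcd(18, 15) = 3; 13 - 13 = 0, which IS divisible by 3, so compatible.
    Write x = 13 + 18·t and substitute into x ≡ 13 (mod 15): 18·t ≡ 13 − 13 = 0 (mod 15).
    Divide the congruence (and modulus) by g = 3: 6·t ≡ 0 (mod 5).
    Reduce coefficients mod 5: 1·t ≡ 0 (mod 5).
    So t ≡ 0 (mod 5).
    Then x = 13 + 18·0 = 13, valid modulo lcm(18, 15) = 90: x ≡ 13 (mod 90).
  Combine with x ≡ 5 (mod 8): gcd(90, 8) = 2; 5 - 13 = -8, which IS divisible by 2, so compatible.
    Write x = 13 + 90·t and substitute into x ≡ 5 (mod 8): 90·t ≡ 5 − 13 = -8 (mod 8).
    Divide the congruence (and modulus) by g = 2: 45·t ≡ -4 (mod 4).
    Reduce coefficients mod 4: 1·t ≡ 0 (mod 4).
    So t ≡ 0 (mod 4).
    Then x = 13 + 90·0 = 13, valid modulo lcm(90, 8) = 360: x ≡ 13 (mod 360).
Verify: 13 mod 18 = 13, 13 mod 15 = 13, 13 mod 8 = 5.

x ≡ 13 (mod 360).


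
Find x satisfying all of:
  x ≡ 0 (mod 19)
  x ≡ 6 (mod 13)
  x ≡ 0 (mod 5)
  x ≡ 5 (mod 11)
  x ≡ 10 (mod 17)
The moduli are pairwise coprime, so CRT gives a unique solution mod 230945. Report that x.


Product of moduli M = 19 · 13 · 5 · 11 · 17 = 230945.
Merge one congruence at a time:
  Start: x ≡ 0 (mod 19).
  Combine with x ≡ 6 (mod 13); new modulus lcm = 247.
    Write x = 0 + 19·t and substitute into x ≡ 6 (mod 13): 19·t ≡ 6 − 0 = 6 (mod 13).
    Reduce coefficients mod 13: 6·t ≡ 6 (mod 13).
    The inverse of 6 mod 13 is 11 (since 6·11 = 66 = 5·13 + 1), so t ≡ 11·6 = 66 ≡ 1 (mod 13).
    Then x = 0 + 19·1 = 19, valid modulo lcm(19, 13) = 247: x ≡ 19 (mod 247).
  Combine with x ≡ 0 (mod 5); new modulus lcm = 1235.
    Write x = 19 + 247·t and substitute into x ≡ 0 (mod 5): 247·t ≡ 0 − 19 = -19 (mod 5).
    Reduce coefficients mod 5: 2·t ≡ 1 (mod 5).
    The inverse of 2 mod 5 is 3 (since 2·3 = 6 = 1·5 + 1), so t ≡ 3·1 = 3 ≡ 3 (mod 5).
    Then x = 19 + 247·3 = 760, valid modulo lcm(247, 5) = 1235: x ≡ 760 (mod 1235).
  Combine with x ≡ 5 (mod 11); new modulus lcm = 13585.
    Write x = 760 + 1235·t and substitute into x ≡ 5 (mod 11): 1235·t ≡ 5 − 760 = -755 (mod 11).
    Reduce coefficients mod 11: 3·t ≡ 4 (mod 11).
    The inverse of 3 mod 11 is 4 (since 3·4 = 12 = 1·11 + 1), so t ≡ 4·4 = 16 ≡ 5 (mod 11).
    Then x = 760 + 1235·5 = 6935, valid modulo lcm(1235, 11) = 13585: x ≡ 6935 (mod 13585).
  Combine with x ≡ 10 (mod 17); new modulus lcm = 230945.
    Write x = 6935 + 13585·t and substitute into x ≡ 10 (mod 17): 13585·t ≡ 10 − 6935 = -6925 (mod 17).
    Reduce coefficients mod 17: 2·t ≡ 11 (mod 17).
    The inverse of 2 mod 17 is 9 (since 2·9 = 18 = 1·17 + 1), so t ≡ 9·11 = 99 ≡ 14 (mod 17).
    Then x = 6935 + 13585·14 = 197125, valid modulo lcm(13585, 17) = 230945: x ≡ 197125 (mod 230945).
Verify against each original: 197125 mod 19 = 0, 197125 mod 13 = 6, 197125 mod 5 = 0, 197125 mod 11 = 5, 197125 mod 17 = 10.

x ≡ 197125 (mod 230945).


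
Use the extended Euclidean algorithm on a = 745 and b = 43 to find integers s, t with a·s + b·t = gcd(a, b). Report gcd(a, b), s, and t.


Euclidean algorithm on (745, 43) — divide until remainder is 0:
  745 = 17 · 43 + 14
  43 = 3 · 14 + 1
  14 = 14 · 1 + 0
gcd(745, 43) = 1.
Track Bezout coefficients alongside the remainders: start with r₀ = 745 = a·1 + b·0 (s = 1, t = 0) and r₁ = 43 = a·0 + b·1 (s = 0, t = 1); each new remainder r_{k+1} = r_{k-1} − q_k·r_k inherits s_{k+1} = s_{k-1} − q_k·s_k, t_{k+1} = t_{k-1} − q_k·t_k, so r_k = a·s_k + b·t_k at every step:
  q = 17: r = 14, s = 1 − 17·0 = 1, t = 0 − 17·1 = -17  (check: 745·1 + 43·(-17) = 14)
  q = 3: r = 1, s = 0 − 3·1 = -3, t = 1 − 3·(-17) = 52  (check: 745·(-3) + 43·52 = 1)
The row with r = 1 (the gcd) gives the Bezout coefficients s = -3, t = 52.
Result: 745 · (-3) + 43 · (52) = 1.

gcd(745, 43) = 1; s = -3, t = 52 (check: 745·(-3) + 43·52 = 1).


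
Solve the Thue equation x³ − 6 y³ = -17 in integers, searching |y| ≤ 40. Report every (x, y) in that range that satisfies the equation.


The equation is x³ - 6y³ = -17. For fixed y, x³ = 6·y³ − 17, so a solution requires the RHS to be a perfect cube.
Strategy: iterate y from -40 to 40, compute RHS = 6·y³ − 17, and check whether it is a (positive or negative) perfect cube.
Check small values of y:
  y = 0: RHS = -17 is not a perfect cube.
  y = 1: RHS = -11 is not a perfect cube.
  y = -1: RHS = -23 is not a perfect cube.
  y = 2: RHS = 31 is not a perfect cube.
  y = -2: RHS = -65 is not a perfect cube.
  y = 3: RHS = 145 is not a perfect cube.
  y = -3: RHS = -179 is not a perfect cube.
Continuing the search up to |y| = 40 finds no solutions either.
No (x, y) in the scanned range satisfies the equation.

No integer solutions with |y| ≤ 40.


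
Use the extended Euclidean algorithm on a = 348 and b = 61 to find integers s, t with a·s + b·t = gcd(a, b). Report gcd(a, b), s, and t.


Euclidean algorithm on (348, 61) — divide until remainder is 0:
  348 = 5 · 61 + 43
  61 = 1 · 43 + 18
  43 = 2 · 18 + 7
  18 = 2 · 7 + 4
  7 = 1 · 4 + 3
  4 = 1 · 3 + 1
  3 = 3 · 1 + 0
gcd(348, 61) = 1.
Track Bezout coefficients alongside the remainders: start with r₀ = 348 = a·1 + b·0 (s = 1, t = 0) and r₁ = 61 = a·0 + b·1 (s = 0, t = 1); each new remainder r_{k+1} = r_{k-1} − q_k·r_k inherits s_{k+1} = s_{k-1} − q_k·s_k, t_{k+1} = t_{k-1} − q_k·t_k, so r_k = a·s_k + b·t_k at every step:
  q = 5: r = 43, s = 1 − 5·0 = 1, t = 0 − 5·1 = -5  (check: 348·1 + 61·(-5) = 43)
  q = 1: r = 18, s = 0 − 1·1 = -1, t = 1 − 1·(-5) = 6  (check: 348·(-1) + 61·6 = 18)
  q = 2: r = 7, s = 1 − 2·(-1) = 3, t = -5 − 2·6 = -17  (check: 348·3 + 61·(-17) = 7)
  q = 2: r = 4, s = -1 − 2·3 = -7, t = 6 − 2·(-17) = 40  (check: 348·(-7) + 61·40 = 4)
  q = 1: r = 3, s = 3 − 1·(-7) = 10, t = -17 − 1·40 = -57  (check: 348·10 + 61·(-57) = 3)
  q = 1: r = 1, s = -7 − 1·10 = -17, t = 40 − 1·(-57) = 97  (check: 348·(-17) + 61·97 = 1)
The row with r = 1 (the gcd) gives the Bezout coefficients s = -17, t = 97.
Result: 348 · (-17) + 61 · (97) = 1.

gcd(348, 61) = 1; s = -17, t = 97 (check: 348·(-17) + 61·97 = 1).


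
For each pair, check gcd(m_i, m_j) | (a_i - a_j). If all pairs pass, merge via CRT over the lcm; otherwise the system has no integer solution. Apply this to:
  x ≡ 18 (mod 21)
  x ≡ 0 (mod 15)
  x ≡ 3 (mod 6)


Moduli 21, 15, 6 are not pairwise coprime, so CRT works modulo lcm(m_i) when all pairwise compatibility conditions hold.
Pairwise compatibility: gcd(m_i, m_j) must divide a_i - a_j for every pair.
Merge one congruence at a time:
  Start: x ≡ 18 (mod 21).
  Combine with x ≡ 0 (mod 15): gcd(21, 15) = 3; 0 - 18 = -18, which IS divisible by 3, so compatible.
    Write x = 18 + 21·t and substitute into x ≡ 0 (mod 15): 21·t ≡ 0 − 18 = -18 (mod 15).
    Divide the congruence (and modulus) by g = 3: 7·t ≡ -6 (mod 5).
    Reduce coefficients mod 5: 2·t ≡ 4 (mod 5).
    The inverse of 2 mod 5 is 3 (since 2·3 = 6 = 1·5 + 1), so t ≡ 3·4 = 12 ≡ 2 (mod 5).
    Then x = 18 + 21·2 = 60, valid modulo lcm(21, 15) = 105: x ≡ 60 (mod 105).
  Combine with x ≡ 3 (mod 6): gcd(105, 6) = 3; 3 - 60 = -57, which IS divisible by 3, so compatible.
    Write x = 60 + 105·t and substitute into x ≡ 3 (mod 6): 105·t ≡ 3 − 60 = -57 (mod 6).
    Divide the congruence (and modulus) by g = 3: 35·t ≡ -19 (mod 2).
    Reduce coefficients mod 2: 1·t ≡ 1 (mod 2).
    So t ≡ 1 (mod 2).
    Then x = 60 + 105·1 = 165, valid modulo lcm(105, 6) = 210: x ≡ 165 (mod 210).
Verify: 165 mod 21 = 18, 165 mod 15 = 0, 165 mod 6 = 3.

x ≡ 165 (mod 210).


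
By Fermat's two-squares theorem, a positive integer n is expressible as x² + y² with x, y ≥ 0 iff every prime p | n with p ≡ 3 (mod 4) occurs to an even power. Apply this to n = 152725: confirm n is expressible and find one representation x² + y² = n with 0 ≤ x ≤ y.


Step 1: Factor n = 152725 = 5^2 · 41 · 149.
Step 2: Check the mod-4 condition on each prime factor: 5 ≡ 1 (mod 4), exponent 2; 41 ≡ 1 (mod 4), exponent 1; 149 ≡ 1 (mod 4), exponent 1.
All primes ≡ 3 (mod 4) appear to even exponent (or don't appear), so by the two-squares theorem n IS expressible as a sum of two squares.
Step 3: Build a representation. Group n = k² · m with k = 5 and m = 41 · 149 = 6109 (a product of primes ≡ 1 (mod 4)); a representation of m scales to one of n via (k·x)² + (k·y)² = k²(x² + y²). Each prime p ≡ 1 (mod 4) is itself a sum of two squares; find a² by testing p − a² for a perfect square:
  41: 41 − 1² = 40, 41 − 2² = 37, 41 − 3² = 32, 41 − 4² = 25 = 5² ⇒ 41 = 4² + 5².
  149: 149 − 1² = 148, 149 − 2² = 145, 149 − 3² = 140, 149 − 4² = 133, 149 − 5² = 124, 149 − 6² = 113, 149 − 7² = 100 = 10² ⇒ 149 = 7² + 10².
  Combine using the Brahmagupta–Fibonacci identity (a² + b²)(c² + d²) = (ac − bd)² + (ad + bc)² = (ac + bd)² + (ad − bc)²:
  41 · 149 = 6109: from (4² + 5²)(7² + 10²), take (4·7 − 5·10, 4·10 + 5·7) = (28 − 50, 40 + 35) = (-22, 75); dropping signs (only squares matter) gives (22, 75); check 22² + 75² = 484 + 5625 = 6109 ✓.
  Scale by k = 5: (5·22, 5·75) = (110, 375).
Step 4: Order so x ≤ y and verify: 110² + 375² = 12100 + 140625 = 152725 = n. ✓

n = 152725 = 110² + 375² (one valid representation with x ≤ y).


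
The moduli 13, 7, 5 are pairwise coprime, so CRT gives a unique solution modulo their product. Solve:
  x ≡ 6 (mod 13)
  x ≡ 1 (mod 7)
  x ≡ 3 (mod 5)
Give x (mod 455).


Moduli 13, 7, 5 are pairwise coprime; by CRT there is a unique solution modulo M = 13 · 7 · 5 = 455.
Solve pairwise, accumulating the modulus:
  Start with x ≡ 6 (mod 13).
  Combine with x ≡ 1 (mod 7): since gcd(13, 7) = 1, we get a unique residue mod 91.
    Write x = 6 + 13·t and substitute into x ≡ 1 (mod 7): 13·t ≡ 1 − 6 = -5 (mod 7).
    Reduce coefficients mod 7: 6·t ≡ 2 (mod 7).
    The inverse of 6 mod 7 is 6 (since 6·6 = 36 = 5·7 + 1), so t ≡ 6·2 = 12 ≡ 5 (mod 7).
    Then x = 6 + 13·5 = 71, valid modulo lcm(13, 7) = 91: x ≡ 71 (mod 91).
  Combine with x ≡ 3 (mod 5): since gcd(91, 5) = 1, we get a unique residue mod 455.
    Write x = 71 + 91·t and substitute into x ≡ 3 (mod 5): 91·t ≡ 3 − 71 = -68 (mod 5).
    Reduce coefficients mod 5: 1·t ≡ 2 (mod 5).
    So t ≡ 2 (mod 5).
    Then x = 71 + 91·2 = 253, valid modulo lcm(91, 5) = 455: x ≡ 253 (mod 455).
Verify: 253 mod 13 = 6 ✓, 253 mod 7 = 1 ✓, 253 mod 5 = 3 ✓.

x ≡ 253 (mod 455).


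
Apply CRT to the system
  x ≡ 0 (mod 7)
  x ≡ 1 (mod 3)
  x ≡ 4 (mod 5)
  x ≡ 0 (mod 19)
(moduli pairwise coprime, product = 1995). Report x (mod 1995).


Product of moduli M = 7 · 3 · 5 · 19 = 1995.
Merge one congruence at a time:
  Start: x ≡ 0 (mod 7).
  Combine with x ≡ 1 (mod 3); new modulus lcm = 21.
    Write x = 0 + 7·t and substitute into x ≡ 1 (mod 3): 7·t ≡ 1 − 0 = 1 (mod 3).
    Reduce coefficients mod 3: 1·t ≡ 1 (mod 3).
    So t ≡ 1 (mod 3).
    Then x = 0 + 7·1 = 7, valid modulo lcm(7, 3) = 21: x ≡ 7 (mod 21).
  Combine with x ≡ 4 (mod 5); new modulus lcm = 105.
    Write x = 7 + 21·t and substitute into x ≡ 4 (mod 5): 21·t ≡ 4 − 7 = -3 (mod 5).
    Reduce coefficients mod 5: 1·t ≡ 2 (mod 5).
    So t ≡ 2 (mod 5).
    Then x = 7 + 21·2 = 49, valid modulo lcm(21, 5) = 105: x ≡ 49 (mod 105).
  Combine with x ≡ 0 (mod 19); new modulus lcm = 1995.
    Write x = 49 + 105·t and substitute into x ≡ 0 (mod 19): 105·t ≡ 0 − 49 = -49 (mod 19).
    Reduce coefficients mod 19: 10·t ≡ 8 (mod 19).
    The inverse of 10 mod 19 is 2 (since 10·2 = 20 = 1·19 + 1), so t ≡ 2·8 = 16 ≡ 16 (mod 19).
    Then x = 49 + 105·16 = 1729, valid modulo lcm(105, 19) = 1995: x ≡ 1729 (mod 1995).
Verify against each original: 1729 mod 7 = 0, 1729 mod 3 = 1, 1729 mod 5 = 4, 1729 mod 19 = 0.

x ≡ 1729 (mod 1995).


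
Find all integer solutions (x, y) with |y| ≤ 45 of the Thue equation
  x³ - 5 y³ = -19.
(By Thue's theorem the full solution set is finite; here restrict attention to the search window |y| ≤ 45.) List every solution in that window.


The equation is x³ - 5y³ = -19. For fixed y, x³ = 5·y³ − 19, so a solution requires the RHS to be a perfect cube.
Strategy: iterate y from -45 to 45, compute RHS = 5·y³ − 19, and check whether it is a (positive or negative) perfect cube.
Check small values of y:
  y = 0: RHS = -19 is not a perfect cube.
  y = 1: RHS = -14 is not a perfect cube.
  y = -1: RHS = -24 is not a perfect cube.
  y = 2: RHS = 21 is not a perfect cube.
  y = -2: RHS = -59 is not a perfect cube.
  y = 3: RHS = 116 is not a perfect cube.
  y = -3: RHS = -154 is not a perfect cube.
Continuing the search up to |y| = 45 finds no solutions either.
No (x, y) in the scanned range satisfies the equation.

No integer solutions with |y| ≤ 45.


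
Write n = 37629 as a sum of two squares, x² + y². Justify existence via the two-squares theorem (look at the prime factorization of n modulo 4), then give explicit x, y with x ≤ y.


Step 1: Factor n = 37629 = 3^2 · 37 · 113.
Step 2: Check the mod-4 condition on each prime factor: 3 ≡ 3 (mod 4), exponent 2 (must be even); 37 ≡ 1 (mod 4), exponent 1; 113 ≡ 1 (mod 4), exponent 1.
All primes ≡ 3 (mod 4) appear to even exponent (or don't appear), so by the two-squares theorem n IS expressible as a sum of two squares.
Step 3: Build a representation. Group n = k² · m with k = 3 and m = 37 · 113 = 4181 (a product of primes ≡ 1 (mod 4)); a representation of m scales to one of n via (k·x)² + (k·y)² = k²(x² + y²). Each prime p ≡ 1 (mod 4) is itself a sum of two squares; find a² by testing p − a² for a perfect square:
  37: 37 − 1² = 36 = 6² ⇒ 37 = 1² + 6².
  113: 113 − 1² = 112, 113 − 2² = 109, 113 − 3² = 104, 113 − 4² = 97, 113 − 5² = 88, 113 − 6² = 77, 113 − 7² = 64 = 8² ⇒ 113 = 7² + 8².
  Combine using the Brahmagupta–Fibonacci identity (a² + b²)(c² + d²) = (ac − bd)² + (ad + bc)² = (ac + bd)² + (ad − bc)²:
  37 · 113 = 4181: from (1² + 6²)(7² + 8²), take (1·7 − 6·8, 1·8 + 6·7) = (7 − 48, 8 + 42) = (-41, 50); dropping signs (only squares matter) gives (41, 50); check 41² + 50² = 1681 + 2500 = 4181 ✓.
  Scale by k = 3: (3·41, 3·50) = (123, 150).
Step 4: Order so x ≤ y and verify: 123² + 150² = 15129 + 22500 = 37629 = n. ✓

n = 37629 = 123² + 150² (one valid representation with x ≤ y).


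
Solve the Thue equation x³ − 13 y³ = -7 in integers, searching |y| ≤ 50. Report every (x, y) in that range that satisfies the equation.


The equation is x³ - 13y³ = -7. For fixed y, x³ = 13·y³ − 7, so a solution requires the RHS to be a perfect cube.
Strategy: iterate y from -50 to 50, compute RHS = 13·y³ − 7, and check whether it is a (positive or negative) perfect cube.
Check small values of y:
  y = 0: RHS = -7 is not a perfect cube.
  y = 1: RHS = 6 is not a perfect cube.
  y = -1: RHS = -20 is not a perfect cube.
  y = 2: RHS = 97 is not a perfect cube.
  y = -2: RHS = -111 is not a perfect cube.
  y = 3: RHS = 344 is not a perfect cube.
  y = -3: RHS = -358 is not a perfect cube.
Continuing the search up to |y| = 50 finds no solutions either.
No (x, y) in the scanned range satisfies the equation.

No integer solutions with |y| ≤ 50.


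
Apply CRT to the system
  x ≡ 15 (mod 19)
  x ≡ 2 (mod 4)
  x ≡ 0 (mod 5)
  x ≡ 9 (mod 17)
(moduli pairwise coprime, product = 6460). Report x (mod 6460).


Product of moduli M = 19 · 4 · 5 · 17 = 6460.
Merge one congruence at a time:
  Start: x ≡ 15 (mod 19).
  Combine with x ≡ 2 (mod 4); new modulus lcm = 76.
    Write x = 15 + 19·t and substitute into x ≡ 2 (mod 4): 19·t ≡ 2 − 15 = -13 (mod 4).
    Reduce coefficients mod 4: 3·t ≡ 3 (mod 4).
    The inverse of 3 mod 4 is 3 (since 3·3 = 9 = 2·4 + 1), so t ≡ 3·3 = 9 ≡ 1 (mod 4).
    Then x = 15 + 19·1 = 34, valid modulo lcm(19, 4) = 76: x ≡ 34 (mod 76).
  Combine with x ≡ 0 (mod 5); new modulus lcm = 380.
    Write x = 34 + 76·t and substitute into x ≡ 0 (mod 5): 76·t ≡ 0 − 34 = -34 (mod 5).
    Reduce coefficients mod 5: 1·t ≡ 1 (mod 5).
    So t ≡ 1 (mod 5).
    Then x = 34 + 76·1 = 110, valid modulo lcm(76, 5) = 380: x ≡ 110 (mod 380).
  Combine with x ≡ 9 (mod 17); new modulus lcm = 6460.
    Write x = 110 + 380·t and substitute into x ≡ 9 (mod 17): 380·t ≡ 9 − 110 = -101 (mod 17).
    Reduce coefficients mod 17: 6·t ≡ 1 (mod 17).
    The inverse of 6 mod 17 is 3 (since 6·3 = 18 = 1·17 + 1), so t ≡ 3·1 = 3 ≡ 3 (mod 17).
    Then x = 110 + 380·3 = 1250, valid modulo lcm(380, 17) = 6460: x ≡ 1250 (mod 6460).
Verify against each original: 1250 mod 19 = 15, 1250 mod 4 = 2, 1250 mod 5 = 0, 1250 mod 17 = 9.

x ≡ 1250 (mod 6460).


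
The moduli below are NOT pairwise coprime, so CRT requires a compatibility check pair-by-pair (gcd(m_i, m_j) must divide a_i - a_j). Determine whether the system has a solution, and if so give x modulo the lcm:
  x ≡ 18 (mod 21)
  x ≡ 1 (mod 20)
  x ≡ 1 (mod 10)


Moduli 21, 20, 10 are not pairwise coprime, so CRT works modulo lcm(m_i) when all pairwise compatibility conditions hold.
Pairwise compatibility: gcd(m_i, m_j) must divide a_i - a_j for every pair.
Merge one congruence at a time:
  Start: x ≡ 18 (mod 21).
  Combine with x ≡ 1 (mod 20): gcd(21, 20) = 1; 1 - 18 = -17, which IS divisible by 1, so compatible.
    Write x = 18 + 21·t and substitute into x ≡ 1 (mod 20): 21·t ≡ 1 − 18 = -17 (mod 20).
    Reduce coefficients mod 20: 1·t ≡ 3 (mod 20).
    So t ≡ 3 (mod 20).
    Then x = 18 + 21·3 = 81, valid modulo lcm(21, 20) = 420: x ≡ 81 (mod 420).
  Combine with x ≡ 1 (mod 10): gcd(420, 10) = 10; 1 - 81 = -80, which IS divisible by 10, so compatible.
    Write x = 81 + 420·t and substitute into x ≡ 1 (mod 10): 420·t ≡ 1 − 81 = -80 (mod 10).
    Divide the congruence (and modulus) by g = 10: 42·t ≡ -8 (mod 1).
    Modulo 1 every t works; take t = 0.
    Then x = 81 + 420·0 = 81, valid modulo lcm(420, 10) = 420: x ≡ 81 (mod 420).
Verify: 81 mod 21 = 18, 81 mod 20 = 1, 81 mod 10 = 1.

x ≡ 81 (mod 420).
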